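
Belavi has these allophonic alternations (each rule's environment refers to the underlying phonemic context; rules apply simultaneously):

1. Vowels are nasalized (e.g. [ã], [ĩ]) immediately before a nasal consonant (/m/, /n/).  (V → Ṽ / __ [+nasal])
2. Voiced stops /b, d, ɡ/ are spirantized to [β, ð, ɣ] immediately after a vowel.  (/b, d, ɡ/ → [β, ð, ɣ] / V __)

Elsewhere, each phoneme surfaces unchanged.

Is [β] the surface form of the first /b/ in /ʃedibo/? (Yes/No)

Rule 2 applies to /b/ (between /i/ and /o/: immediately after a vowel) → [β].
The actual realization is [β], which matches [β].

Yes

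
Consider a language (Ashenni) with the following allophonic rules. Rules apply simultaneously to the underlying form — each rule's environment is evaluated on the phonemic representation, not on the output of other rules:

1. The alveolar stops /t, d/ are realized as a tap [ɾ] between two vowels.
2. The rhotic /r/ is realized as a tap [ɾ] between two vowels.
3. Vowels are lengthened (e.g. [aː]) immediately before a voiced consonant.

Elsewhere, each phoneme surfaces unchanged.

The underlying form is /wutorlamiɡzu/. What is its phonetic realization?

[wuɾoːrlaːmiːɡzu]

/u/ — between /w/ and /t/; rule 3 does not apply here → [u].
/t/ — between /u/ and /o/, between two vowels — surfaces as [ɾ] (rule 1).
/o/ (between /t/ and /r/): before a voiced consonant, so rule 3 applies → [oː].
/r/ (between /o/ and /l/) fails the environment for rule 2, so it stays [r].
/a/ (between /l/ and /m/) occurs before a voiced consonant → [aː] by rule 3.
/i/ meets the environment for rule 3 (before a voiced consonant) → [iː].
/u/ (word-final): rule 3 targets it, but not before a voiced consonant → unchanged [u].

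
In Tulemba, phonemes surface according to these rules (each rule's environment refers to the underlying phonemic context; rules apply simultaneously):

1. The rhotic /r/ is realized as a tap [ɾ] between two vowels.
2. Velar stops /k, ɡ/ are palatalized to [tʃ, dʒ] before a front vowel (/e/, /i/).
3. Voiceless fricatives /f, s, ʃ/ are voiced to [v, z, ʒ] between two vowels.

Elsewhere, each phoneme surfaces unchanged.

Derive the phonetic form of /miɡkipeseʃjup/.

[miɡtʃipezeʃjup]

/m/ (word-initial) is unaffected → [m].
/i/ (between /m/ and /ɡ/): no rule targets it → [i].
/ɡ/ (between /i/ and /k/): rule 2 targets it, but not before a front vowel → unchanged [ɡ].
/k/ (between /ɡ/ and /i/): before a front vowel, so rule 2 applies → [tʃ].
/i/ (between /k/ and /p/) is unaffected → [i].
/p/ (between /i/ and /e/): no rule targets it → [p].
/e/ (between /p/ and /s/): no rule targets it → [e].
/s/ (between /e/ and /e/): between two vowels, so rule 3 applies → [z].
/e/ (between /s/ and /ʃ/) is unaffected → [e].
/ʃ/ (between /e/ and /j/) fails the environment for rule 3, so it stays [ʃ].
/j/ stays [j].
/u/ (between /j/ and /p/) is unaffected → [u].
/p/ stays [p].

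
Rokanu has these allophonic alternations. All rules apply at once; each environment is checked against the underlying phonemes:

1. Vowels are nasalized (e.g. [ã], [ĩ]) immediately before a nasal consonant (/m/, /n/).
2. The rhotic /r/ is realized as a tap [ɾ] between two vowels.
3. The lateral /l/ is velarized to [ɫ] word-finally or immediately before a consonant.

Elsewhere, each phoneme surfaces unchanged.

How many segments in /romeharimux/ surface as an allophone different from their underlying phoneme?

3

Segments that undergo a rule: /o/ → [õ] (rule 1); /r/ → [ɾ] (rule 2); /i/ → [ĩ] (rule 1).
All other segments surface unchanged.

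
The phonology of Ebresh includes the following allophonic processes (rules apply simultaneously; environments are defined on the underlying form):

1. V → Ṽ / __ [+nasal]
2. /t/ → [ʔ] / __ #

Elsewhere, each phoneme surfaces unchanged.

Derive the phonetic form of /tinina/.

/t/ (word-initial) fails the environment for rule 2, so it stays [t].
/i/ — between /t/ and /n/, before a nasal consonant — surfaces as [ĩ] (rule 1).
/n/ stays [n].
Rule 1 applies to /i/ (between /n/ and /n/: before a nasal consonant) → [ĩ].
/n/ (between /i/ and /a/) is unaffected → [n].
/a/ — word-final; rule 1 does not apply here → [a].

[tĩnĩna]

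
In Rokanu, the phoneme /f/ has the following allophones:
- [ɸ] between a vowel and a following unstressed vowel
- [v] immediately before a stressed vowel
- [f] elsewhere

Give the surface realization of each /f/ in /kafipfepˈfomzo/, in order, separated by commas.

[ɸ], [f], [v]

Occurrence 1 (position 3): between a vowel and a following unstressed vowel → [ɸ].
Occurrence 2 (position 6): no conditioning environment matches → elsewhere allophone [f].
Occurrence 3 (position 9): immediately before a stressed vowel → [v].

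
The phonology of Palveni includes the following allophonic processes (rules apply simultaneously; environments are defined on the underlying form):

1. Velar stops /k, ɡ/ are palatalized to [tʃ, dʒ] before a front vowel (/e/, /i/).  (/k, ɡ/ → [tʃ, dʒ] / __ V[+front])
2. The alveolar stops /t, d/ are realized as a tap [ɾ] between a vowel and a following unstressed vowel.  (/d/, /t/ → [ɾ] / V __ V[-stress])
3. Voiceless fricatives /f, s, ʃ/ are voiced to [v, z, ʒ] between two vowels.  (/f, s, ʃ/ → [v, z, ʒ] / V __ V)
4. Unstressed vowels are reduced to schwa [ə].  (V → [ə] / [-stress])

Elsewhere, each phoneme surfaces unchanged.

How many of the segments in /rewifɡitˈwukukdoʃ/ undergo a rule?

Segments that undergo a rule: /e/ → [ə] (rule 4); /i/ → [ə] (rule 4); /ɡ/ → [dʒ] (rule 1); /i/ → [ə] (rule 4); /u/ → [ə] (rule 4); /o/ → [ə] (rule 4).
All other segments surface unchanged.

6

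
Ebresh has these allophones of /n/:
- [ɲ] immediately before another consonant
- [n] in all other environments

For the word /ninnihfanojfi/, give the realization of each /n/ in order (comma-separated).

Occurrence 1 (position 1): no conditioning environment matches → elsewhere allophone [n].
Occurrence 2 (position 3): immediately before another consonant → [ɲ].
Occurrence 3 (position 4): no conditioning environment matches → elsewhere allophone [n].
Occurrence 4 (position 9): no conditioning environment matches → elsewhere allophone [n].

[n], [ɲ], [n], [n]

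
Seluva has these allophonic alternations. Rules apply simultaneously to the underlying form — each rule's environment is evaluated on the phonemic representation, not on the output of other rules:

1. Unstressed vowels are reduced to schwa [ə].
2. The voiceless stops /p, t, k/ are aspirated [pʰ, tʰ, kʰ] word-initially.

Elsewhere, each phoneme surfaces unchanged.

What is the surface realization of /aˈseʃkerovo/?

[əˈseʃkərəvə]

Rule 1 applies to /a/ (word-initial: in an unstressed syllable) → [ə].
/s/ — not in any rule's target class → [s].
/e/ (between /s/ and /ʃ/) fails the environment for rule 1, so it stays [e].
/ʃ/ (between /e/ and /k/): no rule targets it → [ʃ].
/k/ — between /ʃ/ and /e/; rule 2 does not apply here → [k].
/e/ (between /k/ and /r/): in an unstressed syllable, so rule 1 applies → [ə].
/r/ — not in any rule's target class → [r].
/o/ meets the environment for rule 1 (in an unstressed syllable) → [ə].
/v/ stays [v].
/o/ (word-final) occurs in an unstressed syllable → [ə] by rule 1.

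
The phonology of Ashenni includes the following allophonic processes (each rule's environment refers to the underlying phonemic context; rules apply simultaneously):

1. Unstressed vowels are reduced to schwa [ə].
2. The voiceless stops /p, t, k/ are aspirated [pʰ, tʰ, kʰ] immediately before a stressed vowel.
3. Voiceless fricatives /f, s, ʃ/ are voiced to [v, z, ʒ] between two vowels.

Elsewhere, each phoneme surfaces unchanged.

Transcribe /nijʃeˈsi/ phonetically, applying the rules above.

[nəjʃəˈzi]

/i/ (between /n/ and /j/) occurs in an unstressed syllable → [ə] by rule 1.
/ʃ/ (between /j/ and /e/) is in the target of rule 3 but the environment (between two vowels) is not met → [ʃ].
/e/ (between /ʃ/ and /s/) occurs in an unstressed syllable → [ə] by rule 1.
/s/ (between /e/ and /i/) occurs between two vowels → [z] by rule 3.
/i/ (word-final) is in the target of rule 1 but the environment (in an unstressed syllable) is not met → [i].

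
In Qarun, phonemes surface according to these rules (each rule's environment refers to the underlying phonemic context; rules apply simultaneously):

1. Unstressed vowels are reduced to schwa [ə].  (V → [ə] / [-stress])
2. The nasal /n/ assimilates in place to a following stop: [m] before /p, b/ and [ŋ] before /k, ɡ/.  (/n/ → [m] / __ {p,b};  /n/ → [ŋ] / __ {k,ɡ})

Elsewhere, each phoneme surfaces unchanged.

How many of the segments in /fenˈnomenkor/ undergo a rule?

Segments that undergo a rule: /e/ → [ə] (rule 1); /e/ → [ə] (rule 1); /n/ → [ŋ] (rule 2); /o/ → [ə] (rule 1).
All other segments surface unchanged.

4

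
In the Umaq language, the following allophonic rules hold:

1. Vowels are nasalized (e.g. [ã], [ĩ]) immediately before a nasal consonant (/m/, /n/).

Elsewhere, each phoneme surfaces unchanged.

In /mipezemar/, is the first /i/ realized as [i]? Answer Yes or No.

Yes

/i/ (between /m/ and /p/): rule 1 targets it, but not before a nasal consonant → unchanged [i].
The actual realization is [i], which matches [i].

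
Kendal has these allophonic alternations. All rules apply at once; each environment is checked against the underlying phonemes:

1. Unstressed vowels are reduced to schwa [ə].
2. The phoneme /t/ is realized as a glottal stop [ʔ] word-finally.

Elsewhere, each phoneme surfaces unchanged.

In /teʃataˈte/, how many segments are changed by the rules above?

3

Segments that undergo a rule: /e/ → [ə] (rule 1); /a/ → [ə] (rule 1); /a/ → [ə] (rule 1).
All other segments surface unchanged.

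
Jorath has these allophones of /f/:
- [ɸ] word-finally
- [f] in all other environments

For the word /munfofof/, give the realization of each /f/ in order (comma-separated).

Occurrence 1 (position 4): no conditioning environment matches → elsewhere allophone [f].
Occurrence 2 (position 6): no conditioning environment matches → elsewhere allophone [f].
Occurrence 3 (position 8): word-finally → [ɸ].

[f], [f], [ɸ]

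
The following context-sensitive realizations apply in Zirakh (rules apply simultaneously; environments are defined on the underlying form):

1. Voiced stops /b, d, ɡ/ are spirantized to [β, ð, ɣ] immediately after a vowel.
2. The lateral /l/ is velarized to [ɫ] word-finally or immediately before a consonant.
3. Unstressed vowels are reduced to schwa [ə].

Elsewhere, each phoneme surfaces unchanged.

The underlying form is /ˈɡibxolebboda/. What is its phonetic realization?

/ɡ/ (word-initial): rule 1 targets it, but not immediately after a vowel → unchanged [ɡ].
/i/ (between /ɡ/ and /b/) fails the environment for rule 3, so it stays [i].
/b/ (between /i/ and /x/) occurs immediately after a vowel → [β] by rule 1.
/x/ — not in any rule's target class → [x].
/o/ (between /x/ and /l/): in an unstressed syllable, so rule 3 applies → [ə].
/l/ (between /o/ and /e/): rule 2 targets it, but not word-finally or immediately before a consonant → unchanged [l].
/e/ meets the environment for rule 3 (in an unstressed syllable) → [ə].
/b/ (between /e/ and /b/) occurs immediately after a vowel → [β] by rule 1.
/b/ (between /b/ and /o/) fails the environment for rule 1, so it stays [b].
/o/ (between /b/ and /d/) occurs in an unstressed syllable → [ə] by rule 3.
/d/ (between /o/ and /a/) occurs immediately after a vowel → [ð] by rule 1.
Rule 3 applies to /a/ (word-final: in an unstressed syllable) → [ə].

[ˈɡiβxələβbəðə]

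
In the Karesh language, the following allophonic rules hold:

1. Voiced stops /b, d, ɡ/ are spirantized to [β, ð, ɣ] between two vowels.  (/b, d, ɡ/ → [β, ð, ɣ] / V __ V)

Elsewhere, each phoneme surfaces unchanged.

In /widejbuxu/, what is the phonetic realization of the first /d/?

[ð]

/d/ — between /i/ and /e/, between two vowels — surfaces as [ð] (rule 1).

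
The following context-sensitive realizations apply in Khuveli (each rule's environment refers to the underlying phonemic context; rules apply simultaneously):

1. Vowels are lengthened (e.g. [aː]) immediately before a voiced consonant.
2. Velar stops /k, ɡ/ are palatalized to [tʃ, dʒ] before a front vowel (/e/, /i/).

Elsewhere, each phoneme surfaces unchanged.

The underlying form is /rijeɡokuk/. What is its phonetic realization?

/r/ — not in any rule's target class → [r].
/i/ (between /r/ and /j/): before a voiced consonant, so rule 1 applies → [iː].
/j/ (between /i/ and /e/): no rule targets it → [j].
/e/ (between /j/ and /ɡ/) occurs before a voiced consonant → [eː] by rule 1.
/ɡ/ (between /e/ and /o/) is in the target of rule 2 but the environment (before a front vowel) is not met → [ɡ].
/o/ — between /ɡ/ and /k/; rule 1 does not apply here → [o].
/k/ (between /o/ and /u/) is in the target of rule 2 but the environment (before a front vowel) is not met → [k].
/u/ (between /k/ and /k/): rule 1 targets it, but not before a voiced consonant → unchanged [u].
/k/ (word-final) fails the environment for rule 2, so it stays [k].

[riːjeːɡokuk]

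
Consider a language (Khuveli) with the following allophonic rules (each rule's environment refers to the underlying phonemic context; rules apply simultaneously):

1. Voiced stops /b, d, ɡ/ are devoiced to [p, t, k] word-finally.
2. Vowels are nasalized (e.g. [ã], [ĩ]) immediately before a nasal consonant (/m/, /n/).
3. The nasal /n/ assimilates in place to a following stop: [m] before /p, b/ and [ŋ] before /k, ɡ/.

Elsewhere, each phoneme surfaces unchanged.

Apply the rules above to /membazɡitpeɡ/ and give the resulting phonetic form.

[mẽmbazɡitpek]

/m/ stays [m].
/e/ (between /m/ and /m/) occurs before a nasal consonant → [ẽ] by rule 2.
/m/ (between /e/ and /b/) is unaffected → [m].
/b/ (between /m/ and /a/) fails the environment for rule 1, so it stays [b].
/a/ (between /b/ and /z/): rule 2 targets it, but not before a nasal consonant → unchanged [a].
/z/ (between /a/ and /ɡ/): no rule targets it → [z].
/ɡ/ (between /z/ and /i/) fails the environment for rule 1, so it stays [ɡ].
/i/ (between /ɡ/ and /t/): rule 2 targets it, but not before a nasal consonant → unchanged [i].
/t/ — not in any rule's target class → [t].
/p/ (between /t/ and /e/): no rule targets it → [p].
/e/ (between /p/ and /ɡ/): rule 2 targets it, but not before a nasal consonant → unchanged [e].
/ɡ/ (word-final): word-finally, so rule 1 applies → [k].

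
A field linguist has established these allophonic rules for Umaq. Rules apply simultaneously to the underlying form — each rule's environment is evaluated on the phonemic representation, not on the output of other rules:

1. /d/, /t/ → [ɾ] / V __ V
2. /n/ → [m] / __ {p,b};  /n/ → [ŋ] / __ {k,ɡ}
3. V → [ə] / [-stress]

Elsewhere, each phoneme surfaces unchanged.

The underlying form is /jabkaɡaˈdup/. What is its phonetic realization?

/j/ stays [j].
/a/ — between /j/ and /b/, in an unstressed syllable — surfaces as [ə] (rule 3).
/b/ (between /a/ and /k/): no rule targets it → [b].
/k/ — not in any rule's target class → [k].
/a/ (between /k/ and /ɡ/): in an unstressed syllable, so rule 3 applies → [ə].
/ɡ/ (between /a/ and /a/) is unaffected → [ɡ].
Rule 3 applies to /a/ (between /ɡ/ and /d/: in an unstressed syllable) → [ə].
Rule 1 applies to /d/ (between /a/ and /u/: between two vowels) → [ɾ].
/u/ — between /d/ and /p/; rule 3 does not apply here → [u].
/p/ — not in any rule's target class → [p].

[jəbkəɡəˈɾup]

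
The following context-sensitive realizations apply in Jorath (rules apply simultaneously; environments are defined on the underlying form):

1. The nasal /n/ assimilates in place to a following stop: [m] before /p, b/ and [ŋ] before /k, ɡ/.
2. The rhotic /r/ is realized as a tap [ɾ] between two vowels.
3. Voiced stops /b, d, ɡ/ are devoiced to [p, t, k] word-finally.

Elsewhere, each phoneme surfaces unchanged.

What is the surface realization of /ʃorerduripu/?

/ʃ/ (word-initial) is unaffected → [ʃ].
/o/ (between /ʃ/ and /r/): no rule targets it → [o].
/r/ (between /o/ and /e/) occurs between two vowels → [ɾ] by rule 2.
/e/ (between /r/ and /r/): no rule targets it → [e].
/r/ (between /e/ and /d/): rule 2 targets it, but not between two vowels → unchanged [r].
/d/ (between /r/ and /u/) is in the target of rule 3 but the environment (word-finally) is not met → [d].
/u/ (between /d/ and /r/): no rule targets it → [u].
/r/ — between /u/ and /i/, between two vowels — surfaces as [ɾ] (rule 2).
/i/ (between /r/ and /p/): no rule targets it → [i].
/p/ stays [p].
/u/ (word-final) is unaffected → [u].

[ʃoɾerduɾipu]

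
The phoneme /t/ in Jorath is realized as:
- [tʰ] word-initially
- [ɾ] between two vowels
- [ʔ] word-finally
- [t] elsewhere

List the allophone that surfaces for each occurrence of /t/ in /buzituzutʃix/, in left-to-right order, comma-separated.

Occurrence 1 (position 5): between two vowels → [ɾ].
Occurrence 2 (position 9): no conditioning environment matches → elsewhere allophone [t].

[ɾ], [t]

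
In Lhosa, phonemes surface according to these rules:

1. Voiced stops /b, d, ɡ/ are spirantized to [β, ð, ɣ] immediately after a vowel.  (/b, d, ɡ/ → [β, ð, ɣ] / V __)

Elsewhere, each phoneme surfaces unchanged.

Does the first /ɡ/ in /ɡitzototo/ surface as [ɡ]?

/ɡ/ (word-initial) is in the target of rule 1 but the environment (immediately after a vowel) is not met → [ɡ].
The actual realization is [ɡ], which matches [ɡ].

Yes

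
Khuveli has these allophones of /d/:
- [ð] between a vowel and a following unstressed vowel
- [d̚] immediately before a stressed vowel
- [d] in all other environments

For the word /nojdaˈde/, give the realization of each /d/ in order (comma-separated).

[d], [d̚]

Occurrence 1 (position 4): no conditioning environment matches → elsewhere allophone [d].
Occurrence 2 (position 6): immediately before a stressed vowel → [d̚].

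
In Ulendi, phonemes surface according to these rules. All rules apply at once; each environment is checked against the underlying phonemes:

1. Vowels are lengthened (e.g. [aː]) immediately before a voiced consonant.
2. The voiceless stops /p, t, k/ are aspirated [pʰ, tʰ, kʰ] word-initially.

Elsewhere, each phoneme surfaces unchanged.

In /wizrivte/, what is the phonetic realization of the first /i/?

Rule 1 applies to /i/ (between /w/ and /z/: before a voiced consonant) → [iː].

[iː]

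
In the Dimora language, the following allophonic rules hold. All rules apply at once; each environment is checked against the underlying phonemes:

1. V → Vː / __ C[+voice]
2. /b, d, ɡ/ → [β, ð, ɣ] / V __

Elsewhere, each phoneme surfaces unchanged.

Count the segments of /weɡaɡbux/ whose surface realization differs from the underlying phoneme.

4

Segments that undergo a rule: /e/ → [eː] (rule 1); /ɡ/ → [ɣ] (rule 2); /a/ → [aː] (rule 1); /ɡ/ → [ɣ] (rule 2).
All other segments surface unchanged.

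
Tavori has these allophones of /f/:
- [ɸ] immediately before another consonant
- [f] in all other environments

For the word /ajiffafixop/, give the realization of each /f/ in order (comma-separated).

[ɸ], [f], [f]

Occurrence 1 (position 4): immediately before another consonant → [ɸ].
Occurrence 2 (position 5): no conditioning environment matches → elsewhere allophone [f].
Occurrence 3 (position 7): no conditioning environment matches → elsewhere allophone [f].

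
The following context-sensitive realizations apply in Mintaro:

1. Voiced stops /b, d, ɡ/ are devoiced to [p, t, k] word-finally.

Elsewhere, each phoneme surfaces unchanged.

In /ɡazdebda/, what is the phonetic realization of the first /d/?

/d/ (between /z/ and /e/) fails the environment for rule 1, so it stays [d].

[d]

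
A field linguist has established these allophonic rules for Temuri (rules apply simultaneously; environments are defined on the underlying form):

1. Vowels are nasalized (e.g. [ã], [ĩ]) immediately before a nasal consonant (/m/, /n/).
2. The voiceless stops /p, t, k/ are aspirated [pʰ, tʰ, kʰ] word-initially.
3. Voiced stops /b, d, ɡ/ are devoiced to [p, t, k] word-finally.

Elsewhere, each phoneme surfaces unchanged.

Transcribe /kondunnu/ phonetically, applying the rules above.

/k/ (word-initial) occurs word-initially → [kʰ] by rule 2.
/o/ (between /k/ and /n/): before a nasal consonant, so rule 1 applies → [õ].
/d/ (between /n/ and /u/) is in the target of rule 3 but the environment (word-finally) is not met → [d].
/u/ (between /d/ and /n/) occurs before a nasal consonant → [ũ] by rule 1.
/u/ (word-final) is in the target of rule 1 but the environment (before a nasal consonant) is not met → [u].

[kʰõndũnnu]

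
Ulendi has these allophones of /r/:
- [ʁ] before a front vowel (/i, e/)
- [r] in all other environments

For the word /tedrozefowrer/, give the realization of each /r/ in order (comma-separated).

Occurrence 1 (position 4): no conditioning environment matches → elsewhere allophone [r].
Occurrence 2 (position 11): before a front vowel (/i, e/) → [ʁ].
Occurrence 3 (position 13): no conditioning environment matches → elsewhere allophone [r].

[r], [ʁ], [r]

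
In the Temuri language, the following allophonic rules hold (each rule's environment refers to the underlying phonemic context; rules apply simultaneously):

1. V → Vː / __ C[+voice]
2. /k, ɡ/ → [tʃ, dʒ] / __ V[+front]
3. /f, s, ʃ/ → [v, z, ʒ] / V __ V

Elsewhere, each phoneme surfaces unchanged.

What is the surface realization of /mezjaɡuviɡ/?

/m/ — not in any rule's target class → [m].
Rule 1 applies to /e/ (between /m/ and /z/: before a voiced consonant) → [eː].
/z/ (between /e/ and /j/): no rule targets it → [z].
/j/ (between /z/ and /a/): no rule targets it → [j].
/a/ — between /j/ and /ɡ/, before a voiced consonant — surfaces as [aː] (rule 1).
/ɡ/ (between /a/ and /u/) is in the target of rule 2 but the environment (before a front vowel) is not met → [ɡ].
Rule 1 applies to /u/ (between /ɡ/ and /v/: before a voiced consonant) → [uː].
/v/ — not in any rule's target class → [v].
/i/ (between /v/ and /ɡ/) occurs before a voiced consonant → [iː] by rule 1.
/ɡ/ — word-final; rule 2 does not apply here → [ɡ].

[meːzjaːɡuːviːɡ]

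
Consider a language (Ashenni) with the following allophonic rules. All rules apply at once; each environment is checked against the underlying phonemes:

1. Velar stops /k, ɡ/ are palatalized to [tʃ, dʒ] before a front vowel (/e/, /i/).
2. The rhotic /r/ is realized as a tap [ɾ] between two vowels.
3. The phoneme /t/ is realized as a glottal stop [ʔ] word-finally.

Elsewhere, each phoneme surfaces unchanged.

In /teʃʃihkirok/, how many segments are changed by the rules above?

2

Segments that undergo a rule: /k/ → [tʃ] (rule 1); /r/ → [ɾ] (rule 2).
All other segments surface unchanged.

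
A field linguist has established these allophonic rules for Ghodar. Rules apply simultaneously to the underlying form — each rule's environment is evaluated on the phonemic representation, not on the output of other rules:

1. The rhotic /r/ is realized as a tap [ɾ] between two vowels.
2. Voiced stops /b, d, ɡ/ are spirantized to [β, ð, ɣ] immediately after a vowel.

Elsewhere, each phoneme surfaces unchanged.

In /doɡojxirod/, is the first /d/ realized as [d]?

/d/ — word-initial; rule 2 does not apply here → [d].
The actual realization is [d], which matches [d].

Yes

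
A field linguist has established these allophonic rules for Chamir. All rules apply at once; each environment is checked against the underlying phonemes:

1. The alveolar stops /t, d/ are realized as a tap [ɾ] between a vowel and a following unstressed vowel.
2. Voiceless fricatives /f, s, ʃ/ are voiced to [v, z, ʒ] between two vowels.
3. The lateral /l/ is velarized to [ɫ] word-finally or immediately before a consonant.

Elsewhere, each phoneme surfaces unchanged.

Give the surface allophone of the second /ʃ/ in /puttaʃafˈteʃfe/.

[ʃ]

/ʃ/ — between /e/ and /f/; rule 2 does not apply here → [ʃ].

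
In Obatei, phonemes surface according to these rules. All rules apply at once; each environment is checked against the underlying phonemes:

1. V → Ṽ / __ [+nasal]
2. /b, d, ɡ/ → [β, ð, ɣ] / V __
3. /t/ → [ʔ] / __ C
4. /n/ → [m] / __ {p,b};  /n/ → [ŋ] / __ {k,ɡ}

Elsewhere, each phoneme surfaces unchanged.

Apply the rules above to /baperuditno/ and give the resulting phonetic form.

/b/ — word-initial; rule 2 does not apply here → [b].
/a/ (between /b/ and /p/) is in the target of rule 1 but the environment (before a nasal consonant) is not met → [a].
/p/ (between /a/ and /e/) is unaffected → [p].
/e/ (between /p/ and /r/) is in the target of rule 1 but the environment (before a nasal consonant) is not met → [e].
/r/ (between /e/ and /u/): no rule targets it → [r].
/u/ (between /r/ and /d/) is in the target of rule 1 but the environment (before a nasal consonant) is not met → [u].
Rule 2 applies to /d/ (between /u/ and /i/: immediately after a vowel) → [ð].
/i/ — between /d/ and /t/; rule 1 does not apply here → [i].
/t/ meets the environment for rule 3 (immediately before a consonant) → [ʔ].
/n/ — between /t/ and /o/; rule 4 does not apply here → [n].
/o/ — word-final; rule 1 does not apply here → [o].

[baperuðiʔno]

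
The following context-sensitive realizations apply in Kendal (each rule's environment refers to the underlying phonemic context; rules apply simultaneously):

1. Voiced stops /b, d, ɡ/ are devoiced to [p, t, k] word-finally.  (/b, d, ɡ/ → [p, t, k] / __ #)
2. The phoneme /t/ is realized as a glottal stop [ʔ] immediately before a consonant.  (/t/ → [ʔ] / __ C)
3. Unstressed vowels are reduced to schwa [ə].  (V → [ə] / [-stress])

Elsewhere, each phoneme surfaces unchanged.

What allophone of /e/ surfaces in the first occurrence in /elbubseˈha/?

[ə]

/e/ (word-initial): in an unstressed syllable, so rule 3 applies → [ə].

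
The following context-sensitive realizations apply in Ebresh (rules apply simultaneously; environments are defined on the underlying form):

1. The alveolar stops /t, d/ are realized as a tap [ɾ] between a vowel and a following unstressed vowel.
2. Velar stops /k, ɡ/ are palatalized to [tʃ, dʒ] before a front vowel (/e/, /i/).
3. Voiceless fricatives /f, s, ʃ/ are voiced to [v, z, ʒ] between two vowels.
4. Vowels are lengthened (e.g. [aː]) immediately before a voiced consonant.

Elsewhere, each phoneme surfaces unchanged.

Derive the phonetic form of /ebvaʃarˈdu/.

/e/ (word-initial) occurs before a voiced consonant → [eː] by rule 4.
/a/ — between /v/ and /ʃ/; rule 4 does not apply here → [a].
/ʃ/ (between /a/ and /a/) occurs between two vowels → [ʒ] by rule 3.
/a/ — between /ʃ/ and /r/, before a voiced consonant — surfaces as [aː] (rule 4).
/d/ (between /r/ and /u/): rule 1 targets it, but not between a vowel and a following unstressed vowel → unchanged [d].
/u/ — word-final; rule 4 does not apply here → [u].

[eːbvaʒaːrˈdu]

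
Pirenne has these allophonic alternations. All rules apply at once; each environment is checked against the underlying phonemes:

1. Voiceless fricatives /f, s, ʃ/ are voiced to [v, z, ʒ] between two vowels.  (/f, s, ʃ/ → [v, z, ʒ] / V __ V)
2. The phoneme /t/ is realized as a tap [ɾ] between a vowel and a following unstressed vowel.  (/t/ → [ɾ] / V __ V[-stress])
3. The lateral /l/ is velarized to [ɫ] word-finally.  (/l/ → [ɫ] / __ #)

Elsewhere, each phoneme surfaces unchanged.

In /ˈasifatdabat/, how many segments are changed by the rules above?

Segments that undergo a rule: /s/ → [z] (rule 1); /f/ → [v] (rule 1).
All other segments surface unchanged.

2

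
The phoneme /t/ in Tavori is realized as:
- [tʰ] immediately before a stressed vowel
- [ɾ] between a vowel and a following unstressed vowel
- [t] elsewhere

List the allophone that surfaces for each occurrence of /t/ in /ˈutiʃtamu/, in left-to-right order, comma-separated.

[ɾ], [t]

Occurrence 1 (position 2): between a vowel and an unstressed vowel → [ɾ].
Occurrence 2 (position 5): no conditioning environment matches → elsewhere allophone [t].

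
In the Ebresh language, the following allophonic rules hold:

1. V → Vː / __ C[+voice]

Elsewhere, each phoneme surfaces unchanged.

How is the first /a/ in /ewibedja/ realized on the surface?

/a/ — word-final; rule 1 does not apply here → [a].

[a]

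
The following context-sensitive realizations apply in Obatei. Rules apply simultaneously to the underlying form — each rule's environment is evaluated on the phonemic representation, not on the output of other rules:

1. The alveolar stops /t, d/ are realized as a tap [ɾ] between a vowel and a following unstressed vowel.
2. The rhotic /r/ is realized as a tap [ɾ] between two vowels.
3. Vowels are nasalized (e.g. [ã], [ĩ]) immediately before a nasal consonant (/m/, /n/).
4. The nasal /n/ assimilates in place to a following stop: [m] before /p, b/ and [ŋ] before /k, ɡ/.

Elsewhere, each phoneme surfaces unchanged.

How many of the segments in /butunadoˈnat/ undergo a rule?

4

Segments that undergo a rule: /t/ → [ɾ] (rule 1); /u/ → [ũ] (rule 3); /d/ → [ɾ] (rule 1); /o/ → [õ] (rule 3).
All other segments surface unchanged.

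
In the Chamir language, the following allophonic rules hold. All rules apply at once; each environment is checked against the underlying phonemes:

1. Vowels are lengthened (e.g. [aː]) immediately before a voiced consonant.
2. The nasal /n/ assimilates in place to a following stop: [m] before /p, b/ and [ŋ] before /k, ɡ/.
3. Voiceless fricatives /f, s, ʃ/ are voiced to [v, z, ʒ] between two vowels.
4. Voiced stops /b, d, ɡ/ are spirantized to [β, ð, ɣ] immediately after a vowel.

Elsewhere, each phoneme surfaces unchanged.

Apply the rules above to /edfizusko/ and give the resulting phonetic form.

[eːðfiːzusko]

Rule 1 applies to /e/ (word-initial: before a voiced consonant) → [eː].
/d/ meets the environment for rule 4 (immediately after a vowel) → [ð].
/f/ — between /d/ and /i/; rule 3 does not apply here → [f].
/i/ (between /f/ and /z/) occurs before a voiced consonant → [iː] by rule 1.
/u/ (between /z/ and /s/) is in the target of rule 1 but the environment (before a voiced consonant) is not met → [u].
/s/ (between /u/ and /k/): rule 3 targets it, but not between two vowels → unchanged [s].
/o/ (word-final): rule 1 targets it, but not before a voiced consonant → unchanged [o].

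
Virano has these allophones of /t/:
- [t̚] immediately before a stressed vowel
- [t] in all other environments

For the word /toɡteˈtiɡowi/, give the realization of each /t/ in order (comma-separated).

Occurrence 1 (position 1): no conditioning environment matches → elsewhere allophone [t].
Occurrence 2 (position 4): no conditioning environment matches → elsewhere allophone [t].
Occurrence 3 (position 6): immediately before a stressed vowel → [t̚].

[t], [t], [t̚]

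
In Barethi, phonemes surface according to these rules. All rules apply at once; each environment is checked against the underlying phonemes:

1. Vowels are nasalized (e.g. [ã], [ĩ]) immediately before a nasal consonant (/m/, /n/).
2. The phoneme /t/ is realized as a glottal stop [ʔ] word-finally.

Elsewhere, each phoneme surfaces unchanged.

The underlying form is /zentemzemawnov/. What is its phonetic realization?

[zẽntẽmzẽmawnov]

/z/ stays [z].
/e/ (between /z/ and /n/): before a nasal consonant, so rule 1 applies → [ẽ].
/n/ — not in any rule's target class → [n].
/t/ (between /n/ and /e/): rule 2 targets it, but not word-finally → unchanged [t].
Rule 1 applies to /e/ (between /t/ and /m/: before a nasal consonant) → [ẽ].
/m/ — not in any rule's target class → [m].
/z/ stays [z].
/e/ meets the environment for rule 1 (before a nasal consonant) → [ẽ].
/m/ (between /e/ and /a/): no rule targets it → [m].
/a/ (between /m/ and /w/) is in the target of rule 1 but the environment (before a nasal consonant) is not met → [a].
/w/ (between /a/ and /n/): no rule targets it → [w].
/n/ stays [n].
/o/ — between /n/ and /v/; rule 1 does not apply here → [o].
/v/ (word-final): no rule targets it → [v].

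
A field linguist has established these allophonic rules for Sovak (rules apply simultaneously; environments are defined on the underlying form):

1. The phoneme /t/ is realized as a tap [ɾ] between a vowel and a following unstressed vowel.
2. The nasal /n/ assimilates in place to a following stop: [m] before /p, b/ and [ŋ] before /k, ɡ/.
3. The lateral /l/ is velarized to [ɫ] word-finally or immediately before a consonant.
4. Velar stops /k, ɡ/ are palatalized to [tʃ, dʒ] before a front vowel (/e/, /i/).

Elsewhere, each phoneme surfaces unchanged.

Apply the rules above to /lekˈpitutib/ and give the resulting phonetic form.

[lekˈpiɾuɾib]

/l/ (word-initial) fails the environment for rule 3, so it stays [l].
/e/ — not in any rule's target class → [e].
/k/ (between /e/ and /p/): rule 4 targets it, but not before a front vowel → unchanged [k].
/p/ — not in any rule's target class → [p].
/i/ — not in any rule's target class → [i].
Rule 1 applies to /t/ (between /i/ and /u/: between a vowel and a following unstressed vowel) → [ɾ].
/u/ (between /t/ and /t/): no rule targets it → [u].
/t/ (between /u/ and /i/): between a vowel and a following unstressed vowel, so rule 1 applies → [ɾ].
/i/ — not in any rule's target class → [i].
/b/ (word-final): no rule targets it → [b].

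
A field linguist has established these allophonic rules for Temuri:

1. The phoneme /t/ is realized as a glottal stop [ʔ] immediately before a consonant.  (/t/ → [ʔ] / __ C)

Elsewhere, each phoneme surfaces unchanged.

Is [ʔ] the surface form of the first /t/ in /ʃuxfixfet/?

/t/ (word-final) is in the target of rule 1 but the environment (immediately before a consonant) is not met → [t].
The actual realization is [t], not [ʔ].

No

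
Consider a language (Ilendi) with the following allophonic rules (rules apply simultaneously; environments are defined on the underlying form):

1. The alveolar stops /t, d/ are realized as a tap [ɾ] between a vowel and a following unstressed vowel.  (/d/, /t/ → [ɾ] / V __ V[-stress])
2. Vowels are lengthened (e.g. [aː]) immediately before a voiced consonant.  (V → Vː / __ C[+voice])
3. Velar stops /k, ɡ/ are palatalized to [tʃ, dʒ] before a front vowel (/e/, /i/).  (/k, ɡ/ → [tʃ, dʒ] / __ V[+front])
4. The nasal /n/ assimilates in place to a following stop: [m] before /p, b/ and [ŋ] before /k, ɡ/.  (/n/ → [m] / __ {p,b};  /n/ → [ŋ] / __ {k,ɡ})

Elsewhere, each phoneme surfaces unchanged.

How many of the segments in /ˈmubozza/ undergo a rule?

Segments that undergo a rule: /u/ → [uː] (rule 2); /o/ → [oː] (rule 2).
All other segments surface unchanged.

2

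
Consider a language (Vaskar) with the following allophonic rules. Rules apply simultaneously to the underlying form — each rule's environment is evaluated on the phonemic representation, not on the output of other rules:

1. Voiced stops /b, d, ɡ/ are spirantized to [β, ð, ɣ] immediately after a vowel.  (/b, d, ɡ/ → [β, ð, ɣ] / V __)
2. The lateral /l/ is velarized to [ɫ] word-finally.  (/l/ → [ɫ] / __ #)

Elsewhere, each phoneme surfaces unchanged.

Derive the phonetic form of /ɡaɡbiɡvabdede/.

/ɡ/ (word-initial) is in the target of rule 1 but the environment (immediately after a vowel) is not met → [ɡ].
/a/ stays [a].
/ɡ/ (between /a/ and /b/): immediately after a vowel, so rule 1 applies → [ɣ].
/b/ (between /ɡ/ and /i/) fails the environment for rule 1, so it stays [b].
/i/ stays [i].
Rule 1 applies to /ɡ/ (between /i/ and /v/: immediately after a vowel) → [ɣ].
/v/ — not in any rule's target class → [v].
/a/ (between /v/ and /b/): no rule targets it → [a].
Rule 1 applies to /b/ (between /a/ and /d/: immediately after a vowel) → [β].
/d/ (between /b/ and /e/) is in the target of rule 1 but the environment (immediately after a vowel) is not met → [d].
/e/ (between /d/ and /d/): no rule targets it → [e].
/d/ (between /e/ and /e/) occurs immediately after a vowel → [ð] by rule 1.
/e/ (word-final) is unaffected → [e].

[ɡaɣbiɣvaβdeðe]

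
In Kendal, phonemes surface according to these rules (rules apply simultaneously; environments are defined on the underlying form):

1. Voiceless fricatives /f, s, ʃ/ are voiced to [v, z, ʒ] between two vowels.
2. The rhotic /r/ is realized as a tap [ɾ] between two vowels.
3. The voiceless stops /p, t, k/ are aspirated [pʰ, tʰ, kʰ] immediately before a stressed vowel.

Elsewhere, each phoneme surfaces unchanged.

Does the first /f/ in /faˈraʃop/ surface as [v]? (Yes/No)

No

/f/ — word-initial; rule 1 does not apply here → [f].
The actual realization is [f], not [v].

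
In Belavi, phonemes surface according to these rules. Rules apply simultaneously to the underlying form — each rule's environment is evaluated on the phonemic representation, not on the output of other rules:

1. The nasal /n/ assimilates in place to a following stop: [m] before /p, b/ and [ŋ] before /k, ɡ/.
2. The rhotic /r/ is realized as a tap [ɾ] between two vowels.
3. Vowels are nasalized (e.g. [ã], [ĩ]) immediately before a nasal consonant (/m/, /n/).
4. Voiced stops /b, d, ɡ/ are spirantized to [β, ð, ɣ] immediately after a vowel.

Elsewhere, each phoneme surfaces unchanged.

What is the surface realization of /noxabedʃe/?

[noxaβeðʃe]

/n/ (word-initial) is in the target of rule 1 but the environment (before a labial or velar stop) is not met → [n].
/o/ (between /n/ and /x/) is in the target of rule 3 but the environment (before a nasal consonant) is not met → [o].
/x/ — not in any rule's target class → [x].
/a/ — between /x/ and /b/; rule 3 does not apply here → [a].
/b/ (between /a/ and /e/) occurs immediately after a vowel → [β] by rule 4.
/e/ (between /b/ and /d/): rule 3 targets it, but not before a nasal consonant → unchanged [e].
/d/ (between /e/ and /ʃ/) occurs immediately after a vowel → [ð] by rule 4.
/ʃ/ — not in any rule's target class → [ʃ].
/e/ (word-final) is in the target of rule 3 but the environment (before a nasal consonant) is not met → [e].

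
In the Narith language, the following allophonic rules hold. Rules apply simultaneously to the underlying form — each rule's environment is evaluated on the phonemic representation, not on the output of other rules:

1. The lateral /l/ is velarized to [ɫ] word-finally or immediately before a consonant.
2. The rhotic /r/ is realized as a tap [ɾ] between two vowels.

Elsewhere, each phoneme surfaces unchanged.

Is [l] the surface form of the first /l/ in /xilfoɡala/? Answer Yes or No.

/l/ — between /i/ and /f/, word-finally or immediately before a consonant — surfaces as [ɫ] (rule 1).
The actual realization is [ɫ], not [l].

No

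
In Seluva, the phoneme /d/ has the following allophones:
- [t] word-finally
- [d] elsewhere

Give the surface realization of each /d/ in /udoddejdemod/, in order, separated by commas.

Occurrence 1 (position 2): no conditioning environment matches → elsewhere allophone [d].
Occurrence 2 (position 4): no conditioning environment matches → elsewhere allophone [d].
Occurrence 3 (position 5): no conditioning environment matches → elsewhere allophone [d].
Occurrence 4 (position 8): no conditioning environment matches → elsewhere allophone [d].
Occurrence 5 (position 12): word-finally → [t].

[d], [d], [d], [d], [t]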